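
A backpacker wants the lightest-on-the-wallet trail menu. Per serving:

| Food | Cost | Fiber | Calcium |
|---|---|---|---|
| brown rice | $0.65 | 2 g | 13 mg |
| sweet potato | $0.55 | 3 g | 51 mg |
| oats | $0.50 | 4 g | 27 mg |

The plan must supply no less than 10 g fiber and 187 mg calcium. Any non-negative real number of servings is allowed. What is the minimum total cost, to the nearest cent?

$2.02

brown rice only: max(10/2, 187/13) = 14.38 servings → $9.35.
sweet potato only: max(10/3, 187/51) = 3.667 servings → $2.02.
oats only: max(10/4, 187/27) = 6.926 servings → $3.46.
brown rice + sweet potato: intersection lies outside the first quadrant.
brown rice + oats: the both-tight solution has a negative serving — not a feasible corner.
sweet potato + oats: intersection lies outside the first quadrant.
Cheapest feasible corner: $2.02.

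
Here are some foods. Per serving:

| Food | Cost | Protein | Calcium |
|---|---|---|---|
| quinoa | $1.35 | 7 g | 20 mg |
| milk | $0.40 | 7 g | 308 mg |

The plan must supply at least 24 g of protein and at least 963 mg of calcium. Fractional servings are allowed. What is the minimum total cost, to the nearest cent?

Compare the cost at each extreme point of the feasible region.
quinoa only: max(24/7, 963/20) = 48.15 servings → $65.00.
milk only: max(24/7, 963/308) = 3.429 servings → $1.37.
quinoa + milk with both tight: 0.3229 servings and 3.106 servings → $1.68.
The minimum over all feasible corners is $1.37.

$1.37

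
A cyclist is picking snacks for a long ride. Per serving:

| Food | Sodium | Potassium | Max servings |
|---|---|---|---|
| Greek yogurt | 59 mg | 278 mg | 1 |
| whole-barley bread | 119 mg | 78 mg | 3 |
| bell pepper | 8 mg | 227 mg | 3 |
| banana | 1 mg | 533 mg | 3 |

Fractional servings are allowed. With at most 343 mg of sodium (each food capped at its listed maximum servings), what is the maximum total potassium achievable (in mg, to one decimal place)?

2726.5 mg

Potassium per mg sodium: banana 533, bell pepper 28.38, Greek yogurt 4.712, whole-barley bread 0.6555.
Take 3 servings of banana: uses 3 mg sodium, +1599.0 mg potassium (running total 1599.0 mg).
Take 3 servings of bell pepper: uses 24 mg sodium, +681.0 mg potassium (running total 2280.0 mg).
Take 1 serving of Greek yogurt: uses 59 mg sodium, +278.0 mg potassium (running total 2558.0 mg).
Take 2.16 servings of whole-barley bread: uses 257 mg sodium, +168.5 mg potassium (running total 2726.5 mg).
Filling greedily by potassium-per-mg sodium is optimal for one linear limit, giving 2726.5 mg.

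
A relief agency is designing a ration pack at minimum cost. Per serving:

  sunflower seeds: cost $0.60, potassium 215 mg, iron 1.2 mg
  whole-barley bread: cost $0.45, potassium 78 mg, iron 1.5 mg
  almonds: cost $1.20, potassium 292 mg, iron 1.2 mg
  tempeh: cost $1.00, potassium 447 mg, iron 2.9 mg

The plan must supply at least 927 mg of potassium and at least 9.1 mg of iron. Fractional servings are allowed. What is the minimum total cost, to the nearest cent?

This is a tiny linear program; its minimum lies at a vertex of the feasible set. List the vertices and price them.
sunflower seeds only: max(927/215, 9.1/1.2) = 7.583 servings → $4.55.
whole-barley bread only: max(927/78, 9.1/1.5) = 11.88 servings → $5.35.
almonds only: max(927/292, 9.1/1.2) = 7.583 servings → $9.10.
tempeh only: max(927/447, 9.1/2.9) = 3.138 servings → $3.14.
sunflower seeds + whole-barley bread with both tight: 2.974 servings and 3.688 servings → $3.44.
sunflower seeds + almonds: intersection lies outside the first quadrant.
sunflower seeds + tempeh: the both-tight solution has a negative serving — not a feasible corner.
whole-barley bread + almonds with both tight: 4.485 servings and 1.976 servings → $4.39.
whole-barley bread + tempeh with both tight: 3.105 servings and 1.532 servings → $2.93.
almonds + tempeh: intersection lies outside the first quadrant.
The minimum over all feasible corners is $2.93.

$2.93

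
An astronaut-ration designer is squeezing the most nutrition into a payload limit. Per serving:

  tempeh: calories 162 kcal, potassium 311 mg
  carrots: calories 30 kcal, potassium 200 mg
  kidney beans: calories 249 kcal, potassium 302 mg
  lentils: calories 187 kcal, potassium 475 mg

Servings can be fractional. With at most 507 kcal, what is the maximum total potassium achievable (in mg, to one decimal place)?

3380.0 mg

Potassium per kcal: carrots 6.667, lentils 2.54, tempeh 1.92, kidney beans 1.213.
With no serving limits, spend the whole calories allowance on carrots: 507 kcal / 30 kcal × 200 mg = 3380.0 mg.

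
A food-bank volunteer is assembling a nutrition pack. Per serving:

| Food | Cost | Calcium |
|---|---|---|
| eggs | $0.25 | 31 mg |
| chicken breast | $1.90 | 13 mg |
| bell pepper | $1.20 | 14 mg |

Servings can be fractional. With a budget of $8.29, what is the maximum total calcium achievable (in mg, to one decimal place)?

1028.0 mg

Calcium per dollar: eggs 124, bell pepper 11.67, chicken breast 6.842.
With no serving limits, spend the whole cost allowance on eggs: $8.29 / $0.25 × 31 mg = 1028.0 mg.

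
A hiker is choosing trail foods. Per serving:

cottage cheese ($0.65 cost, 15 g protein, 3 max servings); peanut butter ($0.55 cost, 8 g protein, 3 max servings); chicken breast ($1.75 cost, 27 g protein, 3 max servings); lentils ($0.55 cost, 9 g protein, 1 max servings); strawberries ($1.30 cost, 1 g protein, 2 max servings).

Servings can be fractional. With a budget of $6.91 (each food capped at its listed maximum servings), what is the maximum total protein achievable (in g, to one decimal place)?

Protein per dollar: cottage cheese 23.08, lentils 16.36, chicken breast 15.43, peanut butter 14.55, strawberries 0.7692.
Take 3 servings of cottage cheese: spends $1.95, +45.0 g protein (running total 45.0 g).
Take 1 serving of lentils: spends $0.55, +9.0 g protein (running total 54.0 g).
Take 2.52 servings of chicken breast: spends $4.41, +68.0 g protein (running total 122.0 g).
Greedy by best ratio exhausts the cost allowance optimally: 122.0 g.

122.0 g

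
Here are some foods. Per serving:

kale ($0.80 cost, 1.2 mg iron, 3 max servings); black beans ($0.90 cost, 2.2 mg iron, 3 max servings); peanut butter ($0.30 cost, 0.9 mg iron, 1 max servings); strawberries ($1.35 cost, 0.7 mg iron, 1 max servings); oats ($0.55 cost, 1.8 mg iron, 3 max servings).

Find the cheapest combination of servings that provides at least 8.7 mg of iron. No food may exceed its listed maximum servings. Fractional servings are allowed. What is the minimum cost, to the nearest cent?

$2.93

Cost per mg of iron: oats $0.3056, peanut butter $0.3333, black beans $0.4091, kale $0.6667, strawberries $1.9286.
Take 3 servings of oats: +5.4 mg iron for $1.65 (total $1.65, still need 3.3 mg).
Take 1 serving of peanut butter: +0.9 mg iron for $0.30 (total $1.95, still need 2.4 mg).
Take 1.091 servings of black beans: +2.4 mg iron for $0.98 (total $2.93, still need 0.0 mg).
Greedy by cheapest-per-mg is optimal for a single linear constraint, so the minimum cost is $2.93.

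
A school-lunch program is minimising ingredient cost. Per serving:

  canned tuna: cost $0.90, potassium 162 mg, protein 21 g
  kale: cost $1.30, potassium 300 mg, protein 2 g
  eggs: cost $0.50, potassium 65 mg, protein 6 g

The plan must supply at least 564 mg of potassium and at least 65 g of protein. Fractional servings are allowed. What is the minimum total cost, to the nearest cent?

This is a tiny linear program; its minimum lies at a vertex of the feasible set. List the vertices and price them.
canned tuna only: max(564/162, 65/21) = 3.481 servings → $3.13.
kale only: max(564/300, 65/2) = 32.5 servings → $42.25.
eggs only: max(564/65, 65/6) = 10.83 servings → $5.42.
canned tuna + kale with both tight: 3.074 servings and 0.2199 servings → $3.05.
canned tuna + eggs with both tight: 2.14 servings and 3.344 servings → $3.60.
kale + eggs with both targets exact would need a negative amount; discard.
So the least-cost plan costs $3.05.

$3.05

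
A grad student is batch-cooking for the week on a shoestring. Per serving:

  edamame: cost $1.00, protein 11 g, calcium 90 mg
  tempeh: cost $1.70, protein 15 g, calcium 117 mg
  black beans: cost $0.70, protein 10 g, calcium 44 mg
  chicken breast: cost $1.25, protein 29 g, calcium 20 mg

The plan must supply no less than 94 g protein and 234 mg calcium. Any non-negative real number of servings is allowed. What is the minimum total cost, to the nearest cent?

$5.13

With two linear requirements the optimum uses one or two foods; enumerate the corners.
edamame only: max(94/11, 234/90) = 8.545 servings → $8.55.
tempeh only: max(94/15, 234/117) = 6.267 servings → $10.65.
black beans only: max(94/10, 234/44) = 9.4 servings → $6.58.
chicken breast only: max(94/29, 234/20) = 11.7 servings → $14.62.
edamame + tempeh with both targets exact would need a negative amount; discard.
edamame + black beans: intersection lies outside the first quadrant.
edamame + chicken breast with both tight: 2.053 servings and 2.463 servings → $5.13.
tempeh + black beans with both targets exact would need a negative amount; discard.
tempeh + chicken breast with both tight: 1.586 servings and 2.421 servings → $5.72.
black beans + chicken breast with both tight: 4.559 servings and 1.669 servings → $5.28.
So the least-cost plan costs $5.13.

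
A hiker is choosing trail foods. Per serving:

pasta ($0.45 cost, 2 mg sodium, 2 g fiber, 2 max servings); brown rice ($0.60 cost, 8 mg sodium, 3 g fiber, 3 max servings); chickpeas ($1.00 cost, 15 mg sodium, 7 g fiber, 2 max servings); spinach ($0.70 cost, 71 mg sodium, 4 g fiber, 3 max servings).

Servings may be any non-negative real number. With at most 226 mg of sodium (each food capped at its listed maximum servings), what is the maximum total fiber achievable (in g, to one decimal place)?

Fiber per mg sodium: pasta 1, chickpeas 0.4667, brown rice 0.375, spinach 0.05634.
Take 2 servings of pasta: uses 4 mg sodium, +4.0 g fiber (running total 4.0 g).
Take 2 servings of chickpeas: uses 30 mg sodium, +14.0 g fiber (running total 18.0 g).
Take 3 servings of brown rice: uses 24 mg sodium, +9.0 g fiber (running total 27.0 g).
Take 2.366 servings of spinach: uses 168 mg sodium, +9.5 g fiber (running total 36.5 g).
Filling greedily by fiber-per-mg sodium is optimal for one linear limit, giving 36.5 g.

36.5 g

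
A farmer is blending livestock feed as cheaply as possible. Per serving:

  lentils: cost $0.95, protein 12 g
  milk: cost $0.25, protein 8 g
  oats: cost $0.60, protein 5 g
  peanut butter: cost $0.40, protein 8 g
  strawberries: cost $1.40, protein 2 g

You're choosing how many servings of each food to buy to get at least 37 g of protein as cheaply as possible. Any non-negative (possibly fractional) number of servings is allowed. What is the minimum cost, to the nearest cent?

Cost per g of protein: milk $0.0312, peanut butter $0.0500, lentils $0.0792, oats $0.1200, strawberries $0.7000.
With no serving limits, use only milk: 37 g / 8 g = 4.625 servings × $0.25 = $1.16.

$1.16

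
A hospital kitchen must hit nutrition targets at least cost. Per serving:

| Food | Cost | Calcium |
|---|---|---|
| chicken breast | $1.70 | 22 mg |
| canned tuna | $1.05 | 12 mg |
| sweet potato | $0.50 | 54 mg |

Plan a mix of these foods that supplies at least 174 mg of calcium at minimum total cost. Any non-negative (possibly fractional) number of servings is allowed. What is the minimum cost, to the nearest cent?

Cost per mg of calcium: sweet potato $0.0093, chicken breast $0.0773, canned tuna $0.0875.
With no serving limits, use only sweet potato: 174 mg / 54 mg = 3.222 servings × $0.50 = $1.61.

$1.61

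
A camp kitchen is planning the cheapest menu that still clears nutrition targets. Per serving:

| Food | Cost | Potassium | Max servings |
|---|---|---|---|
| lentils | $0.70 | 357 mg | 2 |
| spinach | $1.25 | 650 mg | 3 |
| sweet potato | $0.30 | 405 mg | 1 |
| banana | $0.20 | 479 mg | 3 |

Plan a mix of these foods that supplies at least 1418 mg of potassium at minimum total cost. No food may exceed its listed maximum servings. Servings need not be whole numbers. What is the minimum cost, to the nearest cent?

$0.59

Cost per mg of potassium: banana $0.0004, sweet potato $0.0007, spinach $0.0019, lentils $0.0020.
Take 2.96 servings of banana: +1418.0 mg potassium for $0.59 (total $0.59, still need 0.0 mg).
Greedy by cheapest-per-mg is optimal for a single linear constraint, so the minimum cost is $0.59.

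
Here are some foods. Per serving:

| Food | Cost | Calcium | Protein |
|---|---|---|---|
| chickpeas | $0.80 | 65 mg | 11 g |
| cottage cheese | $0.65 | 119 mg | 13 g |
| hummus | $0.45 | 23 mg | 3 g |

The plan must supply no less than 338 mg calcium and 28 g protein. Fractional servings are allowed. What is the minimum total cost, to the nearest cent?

$1.85

chickpeas only: max(338/65, 28/11) = 5.2 servings → $4.16.
cottage cheese only: max(338/119, 28/13) = 2.84 servings → $1.85.
hummus only: max(338/23, 28/3) = 14.7 servings → $6.61.
chickpeas + cottage cheese: the both-tight solution has a negative serving — not a feasible corner.
chickpeas + hummus with both targets exact would need a negative amount; discard.
cottage cheese + hummus: intersection lies outside the first quadrant.
The minimum over all feasible corners is $1.85.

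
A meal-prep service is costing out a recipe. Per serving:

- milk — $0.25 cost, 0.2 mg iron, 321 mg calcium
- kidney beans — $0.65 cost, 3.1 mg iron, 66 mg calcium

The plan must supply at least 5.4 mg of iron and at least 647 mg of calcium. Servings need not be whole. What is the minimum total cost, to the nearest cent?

$1.48

An LP optimum is at a vertex; with two nutrient constraints at most two foods are used. Check each candidate.
milk only: max(5.4/0.2, 647/321) = 27 servings → $6.75.
kidney beans only: max(5.4/3.1, 647/66) = 9.803 servings → $6.37.
milk + kidney beans with both tight: 1.68 servings and 1.634 servings → $1.48.
Cheapest feasible corner: $1.48.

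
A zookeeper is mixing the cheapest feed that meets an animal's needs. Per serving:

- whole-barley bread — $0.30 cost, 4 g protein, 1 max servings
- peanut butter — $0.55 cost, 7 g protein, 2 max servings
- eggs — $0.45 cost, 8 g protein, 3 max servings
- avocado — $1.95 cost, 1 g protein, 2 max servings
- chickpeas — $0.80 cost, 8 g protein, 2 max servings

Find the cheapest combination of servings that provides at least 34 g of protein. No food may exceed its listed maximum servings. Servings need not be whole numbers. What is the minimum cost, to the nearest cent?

Cost per g of protein: eggs $0.0563, whole-barley bread $0.0750, peanut butter $0.0786, chickpeas $0.1000, avocado $1.9500.
Take 3 servings of eggs: +24.0 g protein for $1.35 (total $1.35, still need 10.0 g).
Take 1 serving of whole-barley bread: +4.0 g protein for $0.30 (total $1.65, still need 6.0 g).
Take 0.8571 servings of peanut butter: +6.0 g protein for $0.47 (total $2.12, still need 0.0 g).
Filling from the cheapest source first is optimal under one linear minimum: $2.12.

$2.12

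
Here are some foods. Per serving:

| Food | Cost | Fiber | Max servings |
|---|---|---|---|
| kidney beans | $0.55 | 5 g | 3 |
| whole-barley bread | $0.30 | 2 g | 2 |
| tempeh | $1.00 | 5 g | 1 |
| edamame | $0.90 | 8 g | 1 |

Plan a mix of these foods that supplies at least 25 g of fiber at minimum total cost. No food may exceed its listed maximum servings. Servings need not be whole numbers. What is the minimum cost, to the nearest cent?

$2.85

Cost per g of fiber: kidney beans $0.1100, edamame $0.1125, whole-barley bread $0.1500, tempeh $0.2000.
Take 3 servings of kidney beans: +15.0 g fiber for $1.65 (total $1.65, still need 10.0 g).
Take 1 serving of edamame: +8.0 g fiber for $0.90 (total $2.55, still need 2.0 g).
Take 1 serving of whole-barley bread: +2.0 g fiber for $0.30 (total $2.85, still need 0.0 g).
Greedy by cheapest-per-g is optimal for a single linear constraint, so the minimum cost is $2.85.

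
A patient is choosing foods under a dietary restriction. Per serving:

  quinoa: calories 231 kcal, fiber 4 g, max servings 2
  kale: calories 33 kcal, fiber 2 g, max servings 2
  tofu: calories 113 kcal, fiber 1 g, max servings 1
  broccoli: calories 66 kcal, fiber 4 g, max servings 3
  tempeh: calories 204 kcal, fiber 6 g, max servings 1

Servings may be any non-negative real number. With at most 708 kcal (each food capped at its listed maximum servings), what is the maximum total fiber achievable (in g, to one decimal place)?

Fiber per kcal: kale 0.06061, broccoli 0.06061, tempeh 0.02941, quinoa 0.01732, tofu 0.00885.
Take 2 servings of kale: uses 66 kcal, +4.0 g fiber (running total 4.0 g).
Take 3 servings of broccoli: uses 198 kcal, +12.0 g fiber (running total 16.0 g).
Take 1 serving of tempeh: uses 204 kcal, +6.0 g fiber (running total 22.0 g).
Take 1.039 servings of quinoa: uses 240 kcal, +4.2 g fiber (running total 26.2 g).
Filling greedily by fiber-per-kcal is optimal for one linear limit, giving 26.2 g.

26.2 g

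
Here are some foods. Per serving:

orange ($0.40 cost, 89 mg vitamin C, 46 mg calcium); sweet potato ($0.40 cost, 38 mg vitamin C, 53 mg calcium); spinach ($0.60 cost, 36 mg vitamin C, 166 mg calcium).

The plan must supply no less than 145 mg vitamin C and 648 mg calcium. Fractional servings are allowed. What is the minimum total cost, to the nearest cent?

With two linear requirements the optimum uses one or two foods; enumerate the corners.
orange only: max(145/89, 648/46) = 14.09 servings → $5.63.
sweet potato only: max(145/38, 648/53) = 12.23 servings → $4.89.
spinach only: max(145/36, 648/166) = 4.028 servings → $2.42.
orange + sweet potato: the both-tight solution has a negative serving — not a feasible corner.
orange + spinach with both tight: 0.05656 servings and 3.888 servings → $2.36.
sweet potato + spinach with both tight: 0.1686 servings and 3.85 servings → $2.38.
So the least-cost plan costs $2.36.

$2.36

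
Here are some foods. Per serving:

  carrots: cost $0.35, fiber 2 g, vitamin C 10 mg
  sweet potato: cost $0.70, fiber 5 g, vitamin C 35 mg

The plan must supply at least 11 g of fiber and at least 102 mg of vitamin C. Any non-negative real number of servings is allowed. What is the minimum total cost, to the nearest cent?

$2.04

Check every corner: each single food scaled to meet both minima, and each pair solved so both constraints bind.
carrots only: max(11/2, 102/10) = 10.2 servings → $3.57.
sweet potato only: max(11/5, 102/35) = 2.914 servings → $2.04.
carrots + sweet potato: intersection lies outside the first quadrant.
The minimum over all feasible corners is $2.04.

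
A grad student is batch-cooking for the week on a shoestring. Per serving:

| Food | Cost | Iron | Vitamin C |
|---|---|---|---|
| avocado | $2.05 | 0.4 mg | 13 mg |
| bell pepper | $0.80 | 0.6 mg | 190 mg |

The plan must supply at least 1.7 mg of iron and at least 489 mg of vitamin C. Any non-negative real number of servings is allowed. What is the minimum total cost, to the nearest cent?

The cheapest plan sits at a corner of the feasible region — with two constraints it uses at most two foods.
avocado only: max(1.7/0.4, 489/13) = 37.62 servings → $77.11.
bell pepper only: max(1.7/0.6, 489/190) = 2.833 servings → $2.27.
avocado + bell pepper with both tight: 0.434 servings and 2.544 servings → $2.92.
So the least-cost plan costs $2.27.

$2.27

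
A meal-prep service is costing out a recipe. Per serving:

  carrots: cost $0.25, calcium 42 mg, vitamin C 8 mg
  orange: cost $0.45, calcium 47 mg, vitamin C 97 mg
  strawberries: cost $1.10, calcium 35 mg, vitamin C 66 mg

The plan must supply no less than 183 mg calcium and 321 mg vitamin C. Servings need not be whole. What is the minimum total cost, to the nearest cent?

With two linear requirements the optimum uses one or two foods; enumerate the corners.
carrots only: max(183/42, 321/8) = 40.12 servings → $10.03.
orange only: max(183/47, 321/97) = 3.894 servings → $1.75.
strawberries only: max(183/35, 321/66) = 5.229 servings → $5.75.
carrots + orange with both tight: 0.7204 servings and 3.25 servings → $1.64.
carrots + strawberries with both tight: 0.3383 servings and 4.823 servings → $5.39.
orange + strawberries with both targets exact would need a negative amount; discard.
Cheapest feasible corner: $1.64.

$1.64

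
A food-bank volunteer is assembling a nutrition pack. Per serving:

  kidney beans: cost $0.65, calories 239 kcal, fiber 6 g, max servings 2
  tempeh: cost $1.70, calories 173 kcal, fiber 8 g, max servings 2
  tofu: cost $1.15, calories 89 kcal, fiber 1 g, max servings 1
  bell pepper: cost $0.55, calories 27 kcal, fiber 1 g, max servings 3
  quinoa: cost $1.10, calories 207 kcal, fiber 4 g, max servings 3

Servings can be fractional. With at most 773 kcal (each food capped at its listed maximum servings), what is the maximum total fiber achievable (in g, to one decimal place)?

27.7 g

Fiber per kcal: tempeh 0.04624, bell pepper 0.03704, kidney beans 0.0251, quinoa 0.01932, tofu 0.01124.
Take 2 servings of tempeh: uses 346 kcal, +16.0 g fiber (running total 16.0 g).
Take 3 servings of bell pepper: uses 81 kcal, +3.0 g fiber (running total 19.0 g).
Take 1.448 servings of kidney beans: uses 346 kcal, +8.7 g fiber (running total 27.7 g).
Filling greedily by fiber-per-kcal is optimal for one linear limit, giving 27.7 g.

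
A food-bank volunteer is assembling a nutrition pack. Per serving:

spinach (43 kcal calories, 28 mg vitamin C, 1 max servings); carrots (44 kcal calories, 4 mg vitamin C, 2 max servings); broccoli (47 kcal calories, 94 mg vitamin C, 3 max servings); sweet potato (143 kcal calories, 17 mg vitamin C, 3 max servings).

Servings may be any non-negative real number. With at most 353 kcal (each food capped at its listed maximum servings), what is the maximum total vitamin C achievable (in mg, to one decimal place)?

Vitamin C per kcal: broccoli 2, spinach 0.6512, sweet potato 0.1189, carrots 0.09091.
Take 3 servings of broccoli: uses 141 kcal, +282.0 mg vitamin C (running total 282.0 mg).
Take 1 serving of spinach: uses 43 kcal, +28.0 mg vitamin C (running total 310.0 mg).
Take 1.182 servings of sweet potato: uses 169 kcal, +20.1 mg vitamin C (running total 330.1 mg).
Greedy by best ratio exhausts the calories allowance optimally: 330.1 mg.

330.1 mg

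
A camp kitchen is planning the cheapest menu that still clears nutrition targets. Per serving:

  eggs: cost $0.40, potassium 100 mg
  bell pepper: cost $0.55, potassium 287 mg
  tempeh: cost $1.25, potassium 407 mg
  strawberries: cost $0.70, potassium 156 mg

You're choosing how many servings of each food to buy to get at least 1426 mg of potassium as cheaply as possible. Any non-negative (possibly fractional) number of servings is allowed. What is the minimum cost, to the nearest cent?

Cost per mg of potassium: bell pepper $0.0019, tempeh $0.0031, eggs $0.0040, strawberries $0.0045.
With no serving limits, use only bell pepper: 1426 mg / 287 mg = 4.969 servings × $0.55 = $2.73.

$2.73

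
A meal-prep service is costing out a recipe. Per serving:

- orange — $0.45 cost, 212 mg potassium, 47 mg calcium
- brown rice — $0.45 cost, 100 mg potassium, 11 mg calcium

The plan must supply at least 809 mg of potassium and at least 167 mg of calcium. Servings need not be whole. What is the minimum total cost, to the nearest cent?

For a min-cost LP with two ≥-constraints, a basic feasible solution has at most two positive variables.
orange only: max(809/212, 167/47) = 3.816 servings → $1.72.
brown rice only: max(809/100, 167/11) = 15.18 servings → $6.83.
orange + brown rice with both tight: 3.294 servings and 1.106 servings → $1.98.
So the least-cost plan costs $1.72.

$1.72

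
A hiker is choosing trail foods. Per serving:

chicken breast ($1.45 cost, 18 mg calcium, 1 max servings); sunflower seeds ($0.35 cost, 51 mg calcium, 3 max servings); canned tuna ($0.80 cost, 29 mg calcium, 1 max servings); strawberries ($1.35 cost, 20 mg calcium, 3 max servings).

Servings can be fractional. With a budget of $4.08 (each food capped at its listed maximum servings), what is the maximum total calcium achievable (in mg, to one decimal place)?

Calcium per dollar: sunflower seeds 145.7, canned tuna 36.25, strawberries 14.81, chicken breast 12.41.
Take 3 servings of sunflower seeds: spends $1.05, +153.0 mg calcium (running total 153.0 mg).
Take 1 serving of canned tuna: spends $0.80, +29.0 mg calcium (running total 182.0 mg).
Take 1.652 servings of strawberries: spends $2.23, +33.0 mg calcium (running total 215.0 mg).
Greedy by best ratio exhausts the cost allowance optimally: 215.0 mg.

215.0 mg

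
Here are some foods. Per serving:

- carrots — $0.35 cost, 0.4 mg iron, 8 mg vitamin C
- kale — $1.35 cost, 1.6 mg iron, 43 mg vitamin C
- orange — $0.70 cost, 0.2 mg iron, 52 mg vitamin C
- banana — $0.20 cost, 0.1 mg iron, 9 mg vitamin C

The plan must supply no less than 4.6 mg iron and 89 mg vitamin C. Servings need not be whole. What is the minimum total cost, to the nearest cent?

$3.88

Minimising a linear cost over {iron ≥ 4.6, vitamin C ≥ 89, servings ≥ 0} — the optimum is at a vertex, using one or two foods.
carrots only: max(4.6/0.4, 89/8) = 11.5 servings → $4.03.
kale only: max(4.6/1.6, 89/43) = 2.875 servings → $3.88.
orange only: max(4.6/0.2, 89/52) = 23 servings → $16.10.
banana only: max(4.6/0.1, 89/9) = 46 servings → $9.20.
carrots + kale: intersection lies outside the first quadrant.
carrots + orange: the both-tight solution has a negative serving — not a feasible corner.
carrots + banana: the both-tight solution has a negative serving — not a feasible corner.
kale + orange with both targets exact would need a negative amount; discard.
kale + banana with both targets exact would need a negative amount; discard.
orange + banana with both targets exact would need a negative amount; discard.
The minimum over all feasible corners is $3.88.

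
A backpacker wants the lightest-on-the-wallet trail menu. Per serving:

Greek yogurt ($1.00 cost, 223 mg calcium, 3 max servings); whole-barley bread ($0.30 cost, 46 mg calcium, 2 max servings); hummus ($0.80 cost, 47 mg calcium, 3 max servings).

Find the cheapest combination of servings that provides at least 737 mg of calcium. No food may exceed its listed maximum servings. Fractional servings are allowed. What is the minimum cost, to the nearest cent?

$3.44

Cost per mg of calcium: Greek yogurt $0.0045, whole-barley bread $0.0065, hummus $0.0170.
Take 3 servings of Greek yogurt: +669.0 mg calcium for $3.00 (total $3.00, still need 68.0 mg).
Take 1.478 servings of whole-barley bread: +68.0 mg calcium for $0.44 (total $3.44, still need 0.0 mg).
Filling from the cheapest source first is optimal under one linear minimum: $3.44.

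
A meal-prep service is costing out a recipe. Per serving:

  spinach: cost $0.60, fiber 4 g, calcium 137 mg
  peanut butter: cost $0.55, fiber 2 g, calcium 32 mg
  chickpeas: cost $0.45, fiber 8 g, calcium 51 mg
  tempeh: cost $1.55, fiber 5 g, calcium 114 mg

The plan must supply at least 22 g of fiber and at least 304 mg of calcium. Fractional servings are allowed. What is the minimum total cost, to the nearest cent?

Minimising a linear cost over {fiber ≥ 22, calcium ≥ 304, servings ≥ 0} — the optimum is at a vertex, using one or two foods.
spinach only: max(22/4, 304/137) = 5.5 servings → $3.30.
peanut butter only: max(22/2, 304/32) = 11 servings → $6.05.
chickpeas only: max(22/8, 304/51) = 5.961 servings → $2.68.
tempeh only: max(22/5, 304/114) = 4.4 servings → $6.82.
spinach + peanut butter with both targets exact would need a negative amount; discard.
spinach + chickpeas with both tight: 1.469 servings and 2.016 servings → $1.79.
spinach + tempeh: intersection lies outside the first quadrant.
peanut butter + chickpeas with both tight: 8.506 servings and 0.6234 servings → $4.96.
peanut butter + tempeh: intersection lies outside the first quadrant.
chickpeas + tempeh with both tight: 1.504 servings and 1.994 servings → $3.77.
The minimum over all feasible corners is $1.79.

$1.79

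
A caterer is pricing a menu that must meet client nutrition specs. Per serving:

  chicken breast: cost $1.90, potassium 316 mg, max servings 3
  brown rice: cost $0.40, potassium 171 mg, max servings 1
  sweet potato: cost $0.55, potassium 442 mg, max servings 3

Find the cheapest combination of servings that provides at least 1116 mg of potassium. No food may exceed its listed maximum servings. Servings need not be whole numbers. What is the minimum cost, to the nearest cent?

Cost per mg of potassium: sweet potato $0.0012, brown rice $0.0023, chicken breast $0.0060.
Take 2.525 servings of sweet potato: +1116.0 mg potassium for $1.39 (total $1.39, still need 0.0 mg).
Filling from the cheapest source first is optimal under one linear minimum: $1.39.

$1.39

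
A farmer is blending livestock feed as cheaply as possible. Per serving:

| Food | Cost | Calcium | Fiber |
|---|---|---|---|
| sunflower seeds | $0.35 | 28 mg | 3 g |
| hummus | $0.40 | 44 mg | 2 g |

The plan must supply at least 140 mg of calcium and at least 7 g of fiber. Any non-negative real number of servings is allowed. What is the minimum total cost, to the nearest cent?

With two linear requirements the optimum uses one or two foods; enumerate the corners.
sunflower seeds only: max(140/28, 7/3) = 5 servings → $1.75.
hummus only: max(140/44, 7/2) = 3.5 servings → $1.40.
sunflower seeds + hummus with both tight: 0.3684 servings and 2.947 servings → $1.31.
The minimum over all feasible corners is $1.31.

$1.31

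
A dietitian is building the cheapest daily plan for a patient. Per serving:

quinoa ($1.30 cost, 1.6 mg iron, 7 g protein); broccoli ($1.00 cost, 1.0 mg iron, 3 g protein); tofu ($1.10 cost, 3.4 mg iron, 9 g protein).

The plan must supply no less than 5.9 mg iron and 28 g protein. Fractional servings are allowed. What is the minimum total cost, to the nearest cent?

A basic optimal solution has at most two foods positive. Try each food alone and each pair with both targets met exactly.
quinoa only: max(5.9/1.6, 28/7) = 4 servings → $5.20.
broccoli only: max(5.9/1.0, 28/3) = 9.333 servings → $9.33.
tofu only: max(5.9/3.4, 28/9) = 3.111 servings → $3.42.
quinoa + broccoli with both targets exact would need a negative amount; discard.
quinoa + tofu with both targets exact would need a negative amount; discard.
broccoli + tofu: the both-tight solution has a negative serving — not a feasible corner.
So the least-cost plan costs $3.42.

$3.42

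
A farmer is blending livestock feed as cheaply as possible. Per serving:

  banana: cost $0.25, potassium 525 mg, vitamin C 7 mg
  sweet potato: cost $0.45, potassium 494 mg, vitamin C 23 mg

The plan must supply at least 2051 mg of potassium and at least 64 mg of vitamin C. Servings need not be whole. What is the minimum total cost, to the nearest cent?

At the optimum either one food covers both requirements or two foods hit both targets exactly; no other combination can be cheaper.
banana only: max(2051/525, 64/7) = 9.143 servings → $2.29.
sweet potato only: max(2051/494, 64/23) = 4.152 servings → $1.87.
banana + sweet potato with both tight: 1.805 servings and 2.233 servings → $1.46.
So the least-cost plan costs $1.46.

$1.46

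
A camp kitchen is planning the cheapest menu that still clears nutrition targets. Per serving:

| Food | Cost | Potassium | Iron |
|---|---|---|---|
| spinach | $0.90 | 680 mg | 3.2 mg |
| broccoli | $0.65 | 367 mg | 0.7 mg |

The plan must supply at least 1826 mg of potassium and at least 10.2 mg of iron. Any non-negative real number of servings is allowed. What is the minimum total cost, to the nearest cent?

At the optimum either one food covers both requirements or two foods hit both targets exactly; no other combination can be cheaper.
spinach only: max(1826/680, 10.2/3.2) = 3.188 servings → $2.87.
broccoli only: max(1826/367, 10.2/0.7) = 14.57 servings → $9.47.
spinach + broccoli: intersection lies outside the first quadrant.
So the least-cost plan costs $2.87.

$2.87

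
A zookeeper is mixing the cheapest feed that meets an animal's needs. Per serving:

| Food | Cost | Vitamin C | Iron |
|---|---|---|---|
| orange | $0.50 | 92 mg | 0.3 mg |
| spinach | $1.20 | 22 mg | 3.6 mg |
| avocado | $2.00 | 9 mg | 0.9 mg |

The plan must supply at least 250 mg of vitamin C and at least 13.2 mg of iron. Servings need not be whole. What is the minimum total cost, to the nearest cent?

orange only: max(250/92, 13.2/0.3) = 44 servings → $22.00.
spinach only: max(250/22, 13.2/3.6) = 11.36 servings → $13.64.
avocado only: max(250/9, 13.2/0.9) = 27.78 servings → $55.56.
orange + spinach with both tight: 1.878 servings and 3.51 servings → $5.15.
orange + avocado with both tight: 1.326 servings and 14.22 servings → $29.11.
spinach + avocado: intersection lies outside the first quadrant.
The minimum over all feasible corners is $5.15.

$5.15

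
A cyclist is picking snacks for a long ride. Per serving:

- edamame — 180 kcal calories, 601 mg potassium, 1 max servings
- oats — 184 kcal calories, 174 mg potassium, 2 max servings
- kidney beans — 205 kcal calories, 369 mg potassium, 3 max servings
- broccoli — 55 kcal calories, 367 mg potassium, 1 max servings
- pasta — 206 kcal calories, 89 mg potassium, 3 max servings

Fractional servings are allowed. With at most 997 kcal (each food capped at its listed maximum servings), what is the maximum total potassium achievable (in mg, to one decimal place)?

2214.0 mg

Potassium per kcal: broccoli 6.673, edamame 3.339, kidney beans 1.8, oats 0.9457, pasta 0.432.
Take 1 serving of broccoli: uses 55 kcal, +367.0 mg potassium (running total 367.0 mg).
Take 1 serving of edamame: uses 180 kcal, +601.0 mg potassium (running total 968.0 mg).
Take 3 servings of kidney beans: uses 615 kcal, +1107.0 mg potassium (running total 2075.0 mg).
Take 0.7989 servings of oats: uses 147 kcal, +139.0 mg potassium (running total 2214.0 mg).
Filling greedily by potassium-per-kcal is optimal for one linear limit, giving 2214.0 mg.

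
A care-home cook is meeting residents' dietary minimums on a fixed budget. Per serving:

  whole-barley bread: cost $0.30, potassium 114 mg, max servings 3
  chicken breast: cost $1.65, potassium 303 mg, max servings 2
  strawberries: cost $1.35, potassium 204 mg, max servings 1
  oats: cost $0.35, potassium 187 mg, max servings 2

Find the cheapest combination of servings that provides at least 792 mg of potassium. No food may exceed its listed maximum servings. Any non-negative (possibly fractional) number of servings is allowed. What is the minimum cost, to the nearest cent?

$2.01

Cost per mg of potassium: oats $0.0019, whole-barley bread $0.0026, chicken breast $0.0054, strawberries $0.0066.
Take 2 servings of oats: +374.0 mg potassium for $0.70 (total $0.70, still need 418.0 mg).
Take 3 servings of whole-barley bread: +342.0 mg potassium for $0.90 (total $1.60, still need 76.0 mg).
Take 0.2508 servings of chicken breast: +76.0 mg potassium for $0.41 (total $2.01, still need 0.0 mg).
Filling from the cheapest source first is optimal under one linear minimum: $2.01.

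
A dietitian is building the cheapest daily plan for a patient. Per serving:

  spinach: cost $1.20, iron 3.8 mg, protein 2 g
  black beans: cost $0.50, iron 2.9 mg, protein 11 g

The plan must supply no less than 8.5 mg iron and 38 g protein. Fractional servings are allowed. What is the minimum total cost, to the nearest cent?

Compare the cost at each extreme point of the feasible region.
spinach only: max(8.5/3.8, 38/2) = 19 servings → $22.80.
black beans only: max(8.5/2.9, 38/11) = 3.455 servings → $1.73.
spinach + black beans with both targets exact would need a negative amount; discard.
So the least-cost plan costs $1.73.

$1.73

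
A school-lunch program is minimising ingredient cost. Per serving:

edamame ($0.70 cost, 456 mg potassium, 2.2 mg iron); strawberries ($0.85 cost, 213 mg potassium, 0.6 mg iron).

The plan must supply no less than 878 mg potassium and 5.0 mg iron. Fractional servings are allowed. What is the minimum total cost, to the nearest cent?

$1.59

A basic optimal solution has at most two foods positive. Try each food alone and each pair with both targets met exactly.
edamame only: max(878/456, 5.0/2.2) = 2.273 servings → $1.59.
strawberries only: max(878/213, 5.0/0.6) = 8.333 servings → $7.08.
edamame + strawberries: intersection lies outside the first quadrant.
Cheapest feasible corner: $1.59.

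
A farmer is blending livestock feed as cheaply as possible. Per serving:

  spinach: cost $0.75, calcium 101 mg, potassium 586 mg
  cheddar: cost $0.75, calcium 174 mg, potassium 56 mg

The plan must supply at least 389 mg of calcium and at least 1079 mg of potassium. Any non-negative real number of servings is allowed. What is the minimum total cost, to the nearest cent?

For a min-cost LP with two ≥-constraints, a basic feasible solution has at most two positive variables.
spinach only: max(389/101, 1079/586) = 3.851 servings → $2.89.
cheddar only: max(389/174, 1079/56) = 19.27 servings → $14.45.
spinach + cheddar with both tight: 1.723 servings and 1.235 servings → $2.22.
So the least-cost plan costs $2.22.

$2.22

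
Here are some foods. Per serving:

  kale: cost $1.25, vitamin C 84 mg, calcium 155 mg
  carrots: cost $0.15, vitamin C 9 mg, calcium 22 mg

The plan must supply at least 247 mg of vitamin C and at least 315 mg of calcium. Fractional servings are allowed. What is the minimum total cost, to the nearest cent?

$3.68

A basic optimal solution has at most two foods positive. Try each food alone and each pair with both targets met exactly.
kale only: max(247/84, 315/155) = 2.94 servings → $3.68.
carrots only: max(247/9, 315/22) = 27.44 servings → $4.12.
kale + carrots with both targets exact would need a negative amount; discard.
The minimum over all feasible corners is $3.68.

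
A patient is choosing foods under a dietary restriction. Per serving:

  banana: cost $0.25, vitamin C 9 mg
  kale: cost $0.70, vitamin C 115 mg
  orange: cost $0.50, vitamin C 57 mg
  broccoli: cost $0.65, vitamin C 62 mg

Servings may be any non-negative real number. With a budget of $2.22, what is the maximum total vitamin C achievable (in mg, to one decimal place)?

Vitamin C per dollar: kale 164.3, orange 114, broccoli 95.38, banana 36.
With no serving limits, spend the whole cost allowance on kale: $2.22 / $0.70 × 115 mg = 364.7 mg.

364.7 mg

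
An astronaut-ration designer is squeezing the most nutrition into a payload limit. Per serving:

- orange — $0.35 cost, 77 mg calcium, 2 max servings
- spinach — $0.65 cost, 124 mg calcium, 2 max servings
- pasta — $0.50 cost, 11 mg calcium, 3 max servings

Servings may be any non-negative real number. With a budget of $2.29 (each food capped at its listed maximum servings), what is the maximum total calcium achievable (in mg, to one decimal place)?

Calcium per dollar: orange 220, spinach 190.8, pasta 22.
Take 2 servings of orange: spends $0.70, +154.0 mg calcium (running total 154.0 mg).
Take 2 servings of spinach: spends $1.30, +248.0 mg calcium (running total 402.0 mg).
Take 0.58 servings of pasta: spends $0.29, +6.4 mg calcium (running total 408.4 mg).
Filling greedily by calcium-per-dollar is optimal for one linear limit, giving 408.4 mg.

408.4 mg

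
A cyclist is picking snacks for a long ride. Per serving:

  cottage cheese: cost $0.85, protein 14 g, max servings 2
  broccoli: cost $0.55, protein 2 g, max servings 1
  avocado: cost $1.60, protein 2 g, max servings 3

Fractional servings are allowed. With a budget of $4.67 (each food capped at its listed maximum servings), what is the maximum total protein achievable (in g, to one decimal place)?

33.0 g

Protein per dollar: cottage cheese 16.47, broccoli 3.636, avocado 1.25.
Take 2 servings of cottage cheese: spends $1.70, +28.0 g protein (running total 28.0 g).
Take 1 serving of broccoli: spends $0.55, +2.0 g protein (running total 30.0 g).
Take 1.512 servings of avocado: spends $2.42, +3.0 g protein (running total 33.0 g).
Filling greedily by protein-per-dollar is optimal for one linear limit, giving 33.0 g.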